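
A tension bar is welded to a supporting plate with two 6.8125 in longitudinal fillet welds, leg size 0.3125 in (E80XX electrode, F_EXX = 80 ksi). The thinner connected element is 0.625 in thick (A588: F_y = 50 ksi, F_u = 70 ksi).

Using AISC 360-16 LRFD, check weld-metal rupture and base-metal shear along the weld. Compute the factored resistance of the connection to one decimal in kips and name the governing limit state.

Weld metal: throat = 0.707×0.3125 = 0.22094 in, L = 2×6.8125 = 13.625 in. φR_n = 0.75 × 0.6 × 80 × 0.22094 × 13.625 = 108.4 kips.
Base metal shear (0.625 in plate): yield φR_n = 1.0×0.6×50×0.625×13.625 = 255.5 kips; rupture φR_n = 0.75×0.6×70×0.625×13.625 = 268.2 kips; take 255.5 kips (yield).
Governing: min(108.4, 255.5) = 108.4 kips → weld metal.

108.4 kips (weld metal governs)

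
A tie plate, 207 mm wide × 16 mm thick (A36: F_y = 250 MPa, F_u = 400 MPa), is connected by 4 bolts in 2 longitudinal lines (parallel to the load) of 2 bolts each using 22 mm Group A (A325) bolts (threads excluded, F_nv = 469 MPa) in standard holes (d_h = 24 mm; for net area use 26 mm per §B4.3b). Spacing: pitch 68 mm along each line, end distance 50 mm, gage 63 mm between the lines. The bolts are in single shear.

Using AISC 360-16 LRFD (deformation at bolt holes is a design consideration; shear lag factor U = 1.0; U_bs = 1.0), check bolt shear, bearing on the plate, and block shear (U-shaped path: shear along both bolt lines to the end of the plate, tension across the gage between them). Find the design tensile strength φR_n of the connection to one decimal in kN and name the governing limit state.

Bolt shear: A_b = π(22)²/4 = 380.13 mm². φR_n = 0.75 × 469 × 380.13 × 4 × 1 = 534.8 kN.
Bearing (16 mm plate, F_u = 400 MPa): end bolts L_c = 50 − 24/2 = 38, R_n = min(1.2×38×16×400, 2.4×22×16×400) = 291.84 kN/bolt; interior L_c = 68 − 24 = 44, R_n = 337.92 kN/bolt. φR_n = 0.75 × (2×291.84 + 2×337.92) = 944.6 kN.
Block shear: shear path 2×[50+1×68] = 2×118 mm, A_gv = 3776, A_nv = 2×(118 − 1.5×26)×16 = 2528 mm²; tension across gage: (63 − 1×26)×16 = 592 mm². R_n = min(0.6×400×2528, 0.6×250×3776) + 1.0×400×592 = min(606.72, 566.4) + 236.8 = 803.2 kN. φR_n = 0.75 × 803.2 = 602.4 kN.
Governing: min(534.8, 944.6, 602.4) = 534.8 kN → bolt shear.

534.8 kN (bolt shear governs)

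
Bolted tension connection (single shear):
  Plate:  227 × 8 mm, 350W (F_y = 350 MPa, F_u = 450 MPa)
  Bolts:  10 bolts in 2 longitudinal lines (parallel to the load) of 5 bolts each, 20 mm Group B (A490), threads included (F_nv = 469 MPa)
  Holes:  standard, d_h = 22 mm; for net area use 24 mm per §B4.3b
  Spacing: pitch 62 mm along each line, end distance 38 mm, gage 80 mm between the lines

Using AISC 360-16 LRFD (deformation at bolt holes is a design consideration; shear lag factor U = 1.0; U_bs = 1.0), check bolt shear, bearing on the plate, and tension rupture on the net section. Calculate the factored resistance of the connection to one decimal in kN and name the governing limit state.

Bolt shear: A_b = π(20)²/4 = 314.16 mm². φR_n = 0.75 × 469 × 314.16 × 10 × 1 = 1105.1 kN.
Bearing (8 mm plate, F_u = 450 MPa): end bolts L_c = 38 − 22/2 = 27, R_n = min(1.2×27×8×450, 2.4×20×8×450) = 116.64 kN/bolt; interior L_c = 62 − 22 = 40, R_n = 172.8 kN/bolt. φR_n = 0.75 × (2×116.64 + 8×172.8) = 1211.8 kN.
Tension rupture (net): A_n = (227 − 2×24)×8 = 1432 mm² (U = 1.0, A_e = A_n). φR_n = 0.75 × 450 × 1432 = 483.3 kN.
Governing: min(1105.1, 1211.8, 483.3) = 483.3 kN → net-section rupture.

483.3 kN (net-section rupture governs)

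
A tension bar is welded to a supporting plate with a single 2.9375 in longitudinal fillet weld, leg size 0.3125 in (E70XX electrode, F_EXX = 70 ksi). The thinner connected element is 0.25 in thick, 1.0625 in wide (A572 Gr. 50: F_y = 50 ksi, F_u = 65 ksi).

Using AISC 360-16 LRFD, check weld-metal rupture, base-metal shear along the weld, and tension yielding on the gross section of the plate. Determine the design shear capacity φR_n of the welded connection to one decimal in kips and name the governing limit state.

12.0 kips (gross-section yield governs)

Weld metal: throat = 0.707×0.3125 = 0.22094 in, L = 2.9375 in. φR_n = 0.75 × 0.6 × 70 × 0.22094 × 2.9375 = 20.4 kips.
Base metal shear (0.25 in plate): yield φR_n = 1.0×0.6×50×0.25×2.9375 = 22.0 kips; rupture φR_n = 0.75×0.6×65×0.25×2.9375 = 21.5 kips; take 21.5 kips (rupture).
Tension yield (gross): A_g = 1.0625×0.25 = 0.26563 in². φR_n = 0.90 × 50 × 0.26563 = 12.0 kips.
Governing: min(20.4, 21.5, 12.0) = 12.0 kips → gross-section yield.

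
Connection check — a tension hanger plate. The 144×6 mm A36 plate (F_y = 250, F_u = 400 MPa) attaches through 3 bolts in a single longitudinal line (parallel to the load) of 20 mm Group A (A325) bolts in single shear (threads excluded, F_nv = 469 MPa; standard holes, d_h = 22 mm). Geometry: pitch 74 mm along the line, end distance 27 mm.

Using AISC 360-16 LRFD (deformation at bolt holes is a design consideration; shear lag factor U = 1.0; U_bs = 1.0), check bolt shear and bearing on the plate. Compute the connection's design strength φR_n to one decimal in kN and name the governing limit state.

Bolt shear: A_b = π(20)²/4 = 314.16 mm². φR_n = 0.75 × 469 × 314.16 × 3 × 1 = 331.5 kN.
Bearing (6 mm plate, F_u = 400 MPa): end bolts L_c = 27 − 22/2 = 16, R_n = min(1.2×16×6×400, 2.4×20×6×400) = 46.08 kN/bolt; interior L_c = 74 − 22 = 52, R_n = 115.2 kN/bolt. φR_n = 0.75 × (1×46.08 + 2×115.2) = 207.4 kN.
Governing: min(331.5, 207.4) = 207.4 kN → bearing.

207.4 kN (bearing governs)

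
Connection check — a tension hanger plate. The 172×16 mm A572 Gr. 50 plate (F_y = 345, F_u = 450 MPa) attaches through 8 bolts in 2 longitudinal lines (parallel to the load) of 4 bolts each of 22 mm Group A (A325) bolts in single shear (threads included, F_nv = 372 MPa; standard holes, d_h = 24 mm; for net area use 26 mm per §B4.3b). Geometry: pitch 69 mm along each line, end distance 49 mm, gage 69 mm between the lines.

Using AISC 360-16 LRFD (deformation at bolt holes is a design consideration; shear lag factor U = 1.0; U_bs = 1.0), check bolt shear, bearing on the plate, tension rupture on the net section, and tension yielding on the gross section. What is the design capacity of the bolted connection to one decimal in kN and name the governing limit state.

648.0 kN (net-section rupture governs)

Bolt shear: A_b = π(22)²/4 = 380.13 mm². φR_n = 0.75 × 372 × 380.13 × 8 × 1 = 848.5 kN.
Bearing (16 mm plate, F_u = 450 MPa): end bolts L_c = 49 − 24/2 = 37, R_n = min(1.2×37×16×450, 2.4×22×16×450) = 319.68 kN/bolt; interior L_c = 69 − 24 = 45, R_n = 380.16 kN/bolt. φR_n = 0.75 × (2×319.68 + 6×380.16) = 2190.2 kN.
Tension rupture (net): A_n = (172 − 2×26)×16 = 1920 mm² (U = 1.0, A_e = A_n). φR_n = 0.75 × 450 × 1920 = 648.0 kN.
Tension yield (gross): A_g = 172×16 = 2752 mm². φR_n = 0.90 × 345 × 2752 = 854.5 kN.
Governing: min(848.5, 2190.2, 648.0, 854.5) = 648.0 kN → net-section rupture.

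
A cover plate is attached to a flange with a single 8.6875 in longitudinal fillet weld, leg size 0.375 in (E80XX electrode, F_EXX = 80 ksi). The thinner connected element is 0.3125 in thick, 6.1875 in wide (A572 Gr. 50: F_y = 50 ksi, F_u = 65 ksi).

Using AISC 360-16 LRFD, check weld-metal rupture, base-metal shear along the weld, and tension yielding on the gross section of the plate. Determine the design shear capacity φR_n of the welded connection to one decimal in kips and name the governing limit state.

79.4 kips (base-metal shear governs)

Weld metal: throat = 0.707×0.375 = 0.26513 in, L = 8.6875 in. φR_n = 0.75 × 0.6 × 80 × 0.26513 × 8.6875 = 82.9 kips.
Base metal shear (0.3125 in plate): yield φR_n = 1.0×0.6×50×0.3125×8.6875 = 81.4 kips; rupture φR_n = 0.75×0.6×65×0.3125×8.6875 = 79.4 kips; take 79.4 kips (rupture).
Tension yield (gross): A_g = 6.1875×0.3125 = 1.9336 in². φR_n = 0.90 × 50 × 1.9336 = 87.0 kips.
Governing: min(82.9, 79.4, 87.0) = 79.4 kips → base-metal shear.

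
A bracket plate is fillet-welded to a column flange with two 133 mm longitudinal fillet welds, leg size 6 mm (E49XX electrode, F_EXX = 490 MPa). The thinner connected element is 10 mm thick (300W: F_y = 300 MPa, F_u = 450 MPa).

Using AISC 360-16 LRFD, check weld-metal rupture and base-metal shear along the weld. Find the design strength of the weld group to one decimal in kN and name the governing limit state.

248.8 kN (weld metal governs)

Weld metal: throat = 0.707×6 = 4.242 mm, L = 2×133 = 266 mm. φR_n = 0.75 × 0.6 × 490 × 4.242 × 266 = 248.8 kN.
Base metal shear (10 mm plate): yield φR_n = 1.0×0.6×300×10×266 = 478.8 kN; rupture φR_n = 0.75×0.6×450×10×266 = 538.7 kN; take 478.8 kN (yield).
Governing: min(248.8, 478.8) = 248.8 kN → weld metal.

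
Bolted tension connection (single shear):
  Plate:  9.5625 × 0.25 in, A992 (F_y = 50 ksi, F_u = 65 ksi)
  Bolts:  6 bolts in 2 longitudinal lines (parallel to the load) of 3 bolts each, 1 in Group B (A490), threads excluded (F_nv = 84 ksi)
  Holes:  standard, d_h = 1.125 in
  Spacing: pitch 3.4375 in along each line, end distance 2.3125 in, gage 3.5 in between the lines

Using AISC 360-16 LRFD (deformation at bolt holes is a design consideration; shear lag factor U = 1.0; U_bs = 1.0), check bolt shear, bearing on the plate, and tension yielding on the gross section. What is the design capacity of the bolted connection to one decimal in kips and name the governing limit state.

Bolt shear: A_b = π(1)²/4 = 0.7854 in². φR_n = 0.75 × 84 × 0.7854 × 6 × 1 = 296.9 kips.
Bearing (0.25 in plate, F_u = 65 ksi): end bolts L_c = 2.3125 − 1.125/2 = 1.75, R_n = min(1.2×1.75×0.25×65, 2.4×1×0.25×65) = 34.125 kips/bolt; interior L_c = 3.4375 − 1.125 = 2.3125, R_n = 39 kips/bolt. φR_n = 0.75 × (2×34.125 + 4×39) = 168.2 kips.
Tension yield (gross): A_g = 9.5625×0.25 = 2.3906 in². φR_n = 0.90 × 50 × 2.3906 = 107.6 kips.
Governing: min(296.9, 168.2, 107.6) = 107.6 kips → gross-section yield.

107.6 kips (gross-section yield governs)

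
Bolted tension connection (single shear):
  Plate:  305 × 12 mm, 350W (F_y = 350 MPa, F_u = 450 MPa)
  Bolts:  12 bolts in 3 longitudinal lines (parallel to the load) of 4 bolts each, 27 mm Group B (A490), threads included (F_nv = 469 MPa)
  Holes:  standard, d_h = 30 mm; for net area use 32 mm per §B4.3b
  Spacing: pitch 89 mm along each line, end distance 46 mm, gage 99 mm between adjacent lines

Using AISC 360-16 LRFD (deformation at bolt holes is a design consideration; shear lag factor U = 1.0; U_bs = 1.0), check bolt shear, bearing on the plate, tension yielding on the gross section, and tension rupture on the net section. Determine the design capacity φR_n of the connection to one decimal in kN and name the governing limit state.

846.5 kN (net-section rupture governs)

Bolt shear: A_b = π(27)²/4 = 572.56 mm². φR_n = 0.75 × 469 × 572.56 × 12 × 1 = 2416.8 kN.
Bearing (12 mm plate, F_u = 450 MPa): end bolts L_c = 46 − 30/2 = 31, R_n = min(1.2×31×12×450, 2.4×27×12×450) = 200.88 kN/bolt; interior L_c = 89 − 30 = 59, R_n = 349.92 kN/bolt. φR_n = 0.75 × (3×200.88 + 9×349.92) = 2813.9 kN.
Tension yield (gross): A_g = 305×12 = 3660 mm². φR_n = 0.90 × 350 × 3660 = 1152.9 kN.
Tension rupture (net): A_n = (305 − 3×32)×12 = 2508 mm² (U = 1.0, A_e = A_n). φR_n = 0.75 × 450 × 2508 = 846.5 kN.
Governing: min(2416.8, 2813.9, 1152.9, 846.5) = 846.5 kN → net-section rupture.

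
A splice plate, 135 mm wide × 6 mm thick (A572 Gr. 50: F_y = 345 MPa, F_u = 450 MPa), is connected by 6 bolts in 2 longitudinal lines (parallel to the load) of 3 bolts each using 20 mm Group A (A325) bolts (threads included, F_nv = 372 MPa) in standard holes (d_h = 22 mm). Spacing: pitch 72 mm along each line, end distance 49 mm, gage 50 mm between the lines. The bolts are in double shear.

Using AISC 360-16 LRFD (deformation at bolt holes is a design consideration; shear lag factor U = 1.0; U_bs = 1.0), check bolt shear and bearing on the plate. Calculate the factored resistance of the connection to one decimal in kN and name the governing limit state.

573.5 kN (bearing governs)

Bolt shear: A_b = π(20)²/4 = 314.16 mm². φR_n = 0.75 × 372 × 314.16 × 6 × 2 = 1051.8 kN.
Bearing (6 mm plate, F_u = 450 MPa): end bolts L_c = 49 − 22/2 = 38, R_n = min(1.2×38×6×450, 2.4×20×6×450) = 123.12 kN/bolt; interior L_c = 72 − 22 = 50, R_n = 129.6 kN/bolt. φR_n = 0.75 × (2×123.12 + 4×129.6) = 573.5 kN.
Governing: min(1051.8, 573.5) = 573.5 kN → bearing.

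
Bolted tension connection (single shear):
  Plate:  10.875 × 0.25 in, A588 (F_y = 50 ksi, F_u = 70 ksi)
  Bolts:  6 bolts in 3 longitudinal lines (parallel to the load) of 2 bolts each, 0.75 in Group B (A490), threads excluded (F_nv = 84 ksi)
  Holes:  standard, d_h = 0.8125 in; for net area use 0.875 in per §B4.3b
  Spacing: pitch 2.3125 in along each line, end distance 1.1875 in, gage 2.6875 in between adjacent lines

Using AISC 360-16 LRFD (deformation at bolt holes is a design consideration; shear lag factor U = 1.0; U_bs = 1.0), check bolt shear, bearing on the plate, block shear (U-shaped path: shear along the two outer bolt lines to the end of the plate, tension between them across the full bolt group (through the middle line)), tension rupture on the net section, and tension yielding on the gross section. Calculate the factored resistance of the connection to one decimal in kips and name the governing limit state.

82.0 kips (block shear governs)

Bolt shear: A_b = π(0.75)²/4 = 0.44179 in². φR_n = 0.75 × 84 × 0.44179 × 6 × 1 = 167.0 kips.
Bearing (0.25 in plate, F_u = 70 ksi): end bolts L_c = 1.1875 − 0.8125/2 = 0.78125, R_n = min(1.2×0.78125×0.25×70, 2.4×0.75×0.25×70) = 16.406 kips/bolt; interior L_c = 2.3125 − 0.8125 = 1.5, R_n = 31.5 kips/bolt. φR_n = 0.75 × (3×16.406 + 3×31.5) = 107.8 kips.
Block shear: shear path 2×[1.1875+1×2.3125] = 2×3.5 in, A_gv = 1.75, A_nv = 2×(3.5 − 1.5×0.875)×0.25 = 1.0938 in²; tension across gage: (5.375 − 2×0.875)×0.25 = 0.90625 in². R_n = min(0.6×70×1.0938, 0.6×50×1.75) + 1.0×70×0.90625 = min(45.94, 52.5) + 63.438 = 109.38 kips. φR_n = 0.75 × 109.38 = 82.0 kips.
Tension rupture (net): A_n = (10.875 − 3×0.875)×0.25 = 2.0625 in² (U = 1.0, A_e = A_n). φR_n = 0.75 × 70 × 2.0625 = 108.3 kips.
Tension yield (gross): A_g = 10.875×0.25 = 2.7188 in². φR_n = 0.90 × 50 × 2.7188 = 122.3 kips.
Governing: min(167.0, 107.8, 82.0, 108.3, 122.3) = 82.0 kips → block shear.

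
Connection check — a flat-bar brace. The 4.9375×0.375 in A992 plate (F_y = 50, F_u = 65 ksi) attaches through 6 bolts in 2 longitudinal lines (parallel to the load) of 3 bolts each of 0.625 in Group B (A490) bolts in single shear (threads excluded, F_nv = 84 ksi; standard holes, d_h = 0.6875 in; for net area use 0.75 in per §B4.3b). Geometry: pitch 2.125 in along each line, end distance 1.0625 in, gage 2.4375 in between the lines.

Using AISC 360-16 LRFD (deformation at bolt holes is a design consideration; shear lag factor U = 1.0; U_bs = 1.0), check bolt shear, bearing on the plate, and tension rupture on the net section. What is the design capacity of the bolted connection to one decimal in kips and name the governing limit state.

62.8 kips (net-section rupture governs)

Bolt shear: A_b = π(0.625)²/4 = 0.3068 in². φR_n = 0.75 × 84 × 0.3068 × 6 × 1 = 116.0 kips.
Bearing (0.375 in plate, F_u = 65 ksi): end bolts L_c = 1.0625 − 0.6875/2 = 0.71875, R_n = min(1.2×0.71875×0.375×65, 2.4×0.625×0.375×65) = 21.023 kips/bolt; interior L_c = 2.125 − 0.6875 = 1.4375, R_n = 36.563 kips/bolt. φR_n = 0.75 × (2×21.023 + 4×36.563) = 141.2 kips.
Tension rupture (net): A_n = (4.9375 − 2×0.75)×0.375 = 1.2891 in² (U = 1.0, A_e = A_n). φR_n = 0.75 × 65 × 1.2891 = 62.8 kips.
Governing: min(116.0, 141.2, 62.8) = 62.8 kips → net-section rupture.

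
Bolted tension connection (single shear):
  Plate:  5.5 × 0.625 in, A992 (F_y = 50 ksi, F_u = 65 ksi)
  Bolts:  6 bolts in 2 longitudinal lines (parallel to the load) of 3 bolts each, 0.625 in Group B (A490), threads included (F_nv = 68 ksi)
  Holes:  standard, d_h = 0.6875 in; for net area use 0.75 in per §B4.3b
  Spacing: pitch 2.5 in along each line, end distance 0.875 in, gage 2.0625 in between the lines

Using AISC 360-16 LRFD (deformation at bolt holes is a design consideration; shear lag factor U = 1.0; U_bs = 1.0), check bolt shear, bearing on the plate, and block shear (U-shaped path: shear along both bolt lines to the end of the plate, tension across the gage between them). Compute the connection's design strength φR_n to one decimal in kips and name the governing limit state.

93.9 kips (bolt shear governs)

Bolt shear: A_b = π(0.625)²/4 = 0.3068 in². φR_n = 0.75 × 68 × 0.3068 × 6 × 1 = 93.9 kips.
Bearing (0.625 in plate, F_u = 65 ksi): end bolts L_c = 0.875 − 0.6875/2 = 0.53125, R_n = min(1.2×0.53125×0.625×65, 2.4×0.625×0.625×65) = 25.898 kips/bolt; interior L_c = 2.5 − 0.6875 = 1.8125, R_n = 60.938 kips/bolt. φR_n = 0.75 × (2×25.898 + 4×60.938) = 221.7 kips.
Block shear: shear path 2×[0.875+2×2.5] = 2×5.875 in, A_gv = 7.3438, A_nv = 2×(5.875 − 2.5×0.75)×0.625 = 5 in²; tension across gage: (2.0625 − 1×0.75)×0.625 = 0.82031 in². R_n = min(0.6×65×5, 0.6×50×7.3438) + 1.0×65×0.82031 = min(195, 220.31) + 53.32 = 248.32 kips. φR_n = 0.75 × 248.32 = 186.2 kips.
Governing: min(93.9, 221.7, 186.2) = 93.9 kips → bolt shear.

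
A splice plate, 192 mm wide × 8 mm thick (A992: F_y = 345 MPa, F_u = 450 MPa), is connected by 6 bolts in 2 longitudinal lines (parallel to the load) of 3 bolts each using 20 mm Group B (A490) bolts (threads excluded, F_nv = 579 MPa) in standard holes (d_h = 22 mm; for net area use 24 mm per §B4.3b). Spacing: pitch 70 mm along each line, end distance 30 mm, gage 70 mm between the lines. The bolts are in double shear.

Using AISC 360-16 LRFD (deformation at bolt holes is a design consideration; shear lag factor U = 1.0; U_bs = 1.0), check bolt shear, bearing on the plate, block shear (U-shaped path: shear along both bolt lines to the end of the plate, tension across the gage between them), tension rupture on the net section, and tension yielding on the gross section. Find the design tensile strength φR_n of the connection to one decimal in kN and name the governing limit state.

Bolt shear: A_b = π(20)²/4 = 314.16 mm². φR_n = 0.75 × 579 × 314.16 × 6 × 2 = 1637.1 kN.
Bearing (8 mm plate, F_u = 450 MPa): end bolts L_c = 30 − 22/2 = 19, R_n = min(1.2×19×8×450, 2.4×20×8×450) = 82.08 kN/bolt; interior L_c = 70 − 22 = 48, R_n = 172.8 kN/bolt. φR_n = 0.75 × (2×82.08 + 4×172.8) = 641.5 kN.
Block shear: shear path 2×[30+2×70] = 2×170 mm, A_gv = 2720, A_nv = 2×(170 − 2.5×24)×8 = 1760 mm²; tension across gage: (70 − 1×24)×8 = 368 mm². R_n = min(0.6×450×1760, 0.6×345×2720) + 1.0×450×368 = min(475.2, 563.04) + 165.6 = 640.8 kN. φR_n = 0.75 × 640.8 = 480.6 kN.
Tension rupture (net): A_n = (192 − 2×24)×8 = 1152 mm² (U = 1.0, A_e = A_n). φR_n = 0.75 × 450 × 1152 = 388.8 kN.
Tension yield (gross): A_g = 192×8 = 1536 mm². φR_n = 0.90 × 345 × 1536 = 476.9 kN.
Governing: min(1637.1, 641.5, 480.6, 388.8, 476.9) = 388.8 kN → net-section rupture.

388.8 kN (net-section rupture governs)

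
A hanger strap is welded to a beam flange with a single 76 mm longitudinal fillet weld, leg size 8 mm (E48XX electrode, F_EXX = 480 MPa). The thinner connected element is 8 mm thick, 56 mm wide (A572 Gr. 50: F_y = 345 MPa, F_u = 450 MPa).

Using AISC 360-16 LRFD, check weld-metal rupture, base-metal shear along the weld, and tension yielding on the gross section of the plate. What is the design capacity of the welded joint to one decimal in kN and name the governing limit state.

Weld metal: throat = 0.707×8 = 5.656 mm, L = 76 mm. φR_n = 0.75 × 0.6 × 480 × 5.656 × 76 = 92.8 kN.
Base metal shear (8 mm plate): yield φR_n = 1.0×0.6×345×8×76 = 125.9 kN; rupture φR_n = 0.75×0.6×450×8×76 = 123.1 kN; take 123.1 kN (rupture).
Tension yield (gross): A_g = 56×8 = 448 mm². φR_n = 0.90 × 345 × 448 = 139.1 kN.
Governing: min(92.8, 123.1, 139.1) = 92.8 kN → weld metal.

92.8 kN (weld metal governs)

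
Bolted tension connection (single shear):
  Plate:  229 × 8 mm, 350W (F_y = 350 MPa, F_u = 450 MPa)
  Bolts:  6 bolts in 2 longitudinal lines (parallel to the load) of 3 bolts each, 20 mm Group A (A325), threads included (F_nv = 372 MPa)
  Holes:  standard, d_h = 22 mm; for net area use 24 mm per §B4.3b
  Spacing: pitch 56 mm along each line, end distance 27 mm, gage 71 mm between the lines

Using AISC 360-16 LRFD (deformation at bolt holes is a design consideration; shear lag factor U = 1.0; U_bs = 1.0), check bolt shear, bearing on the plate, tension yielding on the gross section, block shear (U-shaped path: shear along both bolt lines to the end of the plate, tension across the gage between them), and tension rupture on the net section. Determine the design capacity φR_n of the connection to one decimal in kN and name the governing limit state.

382.9 kN (block shear governs)

Bolt shear: A_b = π(20)²/4 = 314.16 mm². φR_n = 0.75 × 372 × 314.16 × 6 × 1 = 525.9 kN.
Bearing (8 mm plate, F_u = 450 MPa): end bolts L_c = 27 − 22/2 = 16, R_n = min(1.2×16×8×450, 2.4×20×8×450) = 69.12 kN/bolt; interior L_c = 56 − 22 = 34, R_n = 146.88 kN/bolt. φR_n = 0.75 × (2×69.12 + 4×146.88) = 544.3 kN.
Tension yield (gross): A_g = 229×8 = 1832 mm². φR_n = 0.90 × 350 × 1832 = 577.1 kN.
Block shear: shear path 2×[27+2×56] = 2×139 mm, A_gv = 2224, A_nv = 2×(139 − 2.5×24)×8 = 1264 mm²; tension across gage: (71 − 1×24)×8 = 376 mm². R_n = min(0.6×450×1264, 0.6×350×2224) + 1.0×450×376 = min(341.28, 467.04) + 169.2 = 510.48 kN. φR_n = 0.75 × 510.48 = 382.9 kN.
Tension rupture (net): A_n = (229 − 2×24)×8 = 1448 mm² (U = 1.0, A_e = A_n). φR_n = 0.75 × 450 × 1448 = 488.7 kN.
Governing: min(525.9, 544.3, 577.1, 382.9, 488.7) = 382.9 kN → block shear.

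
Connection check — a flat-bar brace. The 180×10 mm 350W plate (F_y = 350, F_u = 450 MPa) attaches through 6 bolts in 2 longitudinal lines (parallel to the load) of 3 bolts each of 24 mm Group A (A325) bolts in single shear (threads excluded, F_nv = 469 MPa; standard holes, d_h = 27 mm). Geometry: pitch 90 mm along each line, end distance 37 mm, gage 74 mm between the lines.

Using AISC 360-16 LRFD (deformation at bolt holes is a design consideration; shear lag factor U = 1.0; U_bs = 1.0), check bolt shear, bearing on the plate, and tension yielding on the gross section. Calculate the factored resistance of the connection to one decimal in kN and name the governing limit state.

567.0 kN (gross-section yield governs)

Bolt shear: A_b = π(24)²/4 = 452.39 mm². φR_n = 0.75 × 469 × 452.39 × 6 × 1 = 954.8 kN.
Bearing (10 mm plate, F_u = 450 MPa): end bolts L_c = 37 − 27/2 = 23.5, R_n = min(1.2×23.5×10×450, 2.4×24×10×450) = 126.9 kN/bolt; interior L_c = 90 − 27 = 63, R_n = 259.2 kN/bolt. φR_n = 0.75 × (2×126.9 + 4×259.2) = 968.0 kN.
Tension yield (gross): A_g = 180×10 = 1800 mm². φR_n = 0.90 × 350 × 1800 = 567.0 kN.
Governing: min(954.8, 968.0, 567.0) = 567.0 kN → gross-section yield.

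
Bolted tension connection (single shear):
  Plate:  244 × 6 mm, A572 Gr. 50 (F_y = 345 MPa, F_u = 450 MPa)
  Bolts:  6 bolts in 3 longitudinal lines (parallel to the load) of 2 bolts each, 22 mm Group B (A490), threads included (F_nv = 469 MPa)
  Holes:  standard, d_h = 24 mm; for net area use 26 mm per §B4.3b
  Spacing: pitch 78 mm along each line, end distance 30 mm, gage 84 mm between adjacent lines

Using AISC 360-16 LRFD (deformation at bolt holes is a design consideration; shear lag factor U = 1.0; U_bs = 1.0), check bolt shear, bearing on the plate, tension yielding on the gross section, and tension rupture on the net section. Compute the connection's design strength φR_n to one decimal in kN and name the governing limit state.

336.2 kN (net-section rupture governs)

Bolt shear: A_b = π(22)²/4 = 380.13 mm². φR_n = 0.75 × 469 × 380.13 × 6 × 1 = 802.3 kN.
Bearing (6 mm plate, F_u = 450 MPa): end bolts L_c = 30 − 24/2 = 18, R_n = min(1.2×18×6×450, 2.4×22×6×450) = 58.32 kN/bolt; interior L_c = 78 − 24 = 54, R_n = 142.56 kN/bolt. φR_n = 0.75 × (3×58.32 + 3×142.56) = 452.0 kN.
Tension yield (gross): A_g = 244×6 = 1464 mm². φR_n = 0.90 × 345 × 1464 = 454.6 kN.
Tension rupture (net): A_n = (244 − 3×26)×6 = 996 mm² (U = 1.0, A_e = A_n). φR_n = 0.75 × 450 × 996 = 336.2 kN.
Governing: min(802.3, 452.0, 454.6, 336.2) = 336.2 kN → net-section rupture.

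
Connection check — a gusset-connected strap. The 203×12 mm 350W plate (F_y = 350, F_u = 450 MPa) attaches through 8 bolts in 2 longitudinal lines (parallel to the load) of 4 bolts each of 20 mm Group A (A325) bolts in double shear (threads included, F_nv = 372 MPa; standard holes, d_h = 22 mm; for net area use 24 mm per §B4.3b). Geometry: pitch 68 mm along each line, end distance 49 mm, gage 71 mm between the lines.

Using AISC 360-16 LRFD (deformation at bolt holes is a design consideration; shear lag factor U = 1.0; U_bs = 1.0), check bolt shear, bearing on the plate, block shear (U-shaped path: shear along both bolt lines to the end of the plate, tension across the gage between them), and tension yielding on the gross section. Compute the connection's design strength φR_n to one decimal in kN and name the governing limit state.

Bolt shear: A_b = π(20)²/4 = 314.16 mm². φR_n = 0.75 × 372 × 314.16 × 8 × 2 = 1402.4 kN.
Bearing (12 mm plate, F_u = 450 MPa): end bolts L_c = 49 − 22/2 = 38, R_n = min(1.2×38×12×450, 2.4×20×12×450) = 246.24 kN/bolt; interior L_c = 68 − 22 = 46, R_n = 259.2 kN/bolt. φR_n = 0.75 × (2×246.24 + 6×259.2) = 1535.8 kN.
Block shear: shear path 2×[49+3×68] = 2×253 mm, A_gv = 6072, A_nv = 2×(253 − 3.5×24)×12 = 4056 mm²; tension across gage: (71 − 1×24)×12 = 564 mm². R_n = min(0.6×450×4056, 0.6×350×6072) + 1.0×450×564 = min(1095.1, 1275.1) + 253.8 = 1348.9 kN. φR_n = 0.75 × 1348.9 = 1011.7 kN.
Tension yield (gross): A_g = 203×12 = 2436 mm². φR_n = 0.90 × 350 × 2436 = 767.3 kN.
Governing: min(1402.4, 1535.8, 1011.7, 767.3) = 767.3 kN → gross-section yield.

767.3 kN (gross-section yield governs)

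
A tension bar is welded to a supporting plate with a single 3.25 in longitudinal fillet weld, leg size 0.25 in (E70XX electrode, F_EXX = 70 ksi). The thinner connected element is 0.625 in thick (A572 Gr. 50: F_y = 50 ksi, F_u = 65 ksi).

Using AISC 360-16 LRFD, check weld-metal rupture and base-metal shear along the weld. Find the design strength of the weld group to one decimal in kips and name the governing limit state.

Weld metal: throat = 0.707×0.25 = 0.17675 in, L = 3.25 in. φR_n = 0.75 × 0.6 × 70 × 0.17675 × 3.25 = 18.1 kips.
Base metal shear (0.625 in plate): yield φR_n = 1.0×0.6×50×0.625×3.25 = 60.9 kips; rupture φR_n = 0.75×0.6×65×0.625×3.25 = 59.4 kips; take 59.4 kips (rupture).
Governing: min(18.1, 59.4) = 18.1 kips → weld metal.

18.1 kips (weld metal governs)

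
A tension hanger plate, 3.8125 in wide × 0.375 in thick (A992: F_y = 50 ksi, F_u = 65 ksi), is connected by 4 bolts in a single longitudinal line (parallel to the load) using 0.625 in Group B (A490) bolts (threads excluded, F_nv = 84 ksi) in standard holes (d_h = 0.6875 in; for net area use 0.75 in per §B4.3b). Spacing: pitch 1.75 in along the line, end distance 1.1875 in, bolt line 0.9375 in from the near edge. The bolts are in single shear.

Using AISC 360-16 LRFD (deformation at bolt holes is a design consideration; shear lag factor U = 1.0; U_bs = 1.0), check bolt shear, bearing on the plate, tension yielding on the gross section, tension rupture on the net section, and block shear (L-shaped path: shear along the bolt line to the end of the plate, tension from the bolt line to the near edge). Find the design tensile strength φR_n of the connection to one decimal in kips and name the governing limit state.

Bolt shear: A_b = π(0.625)²/4 = 0.3068 in². φR_n = 0.75 × 84 × 0.3068 × 4 × 1 = 77.3 kips.
Bearing (0.375 in plate, F_u = 65 ksi): end bolts L_c = 1.1875 − 0.6875/2 = 0.84375, R_n = min(1.2×0.84375×0.375×65, 2.4×0.625×0.375×65) = 24.68 kips/bolt; interior L_c = 1.75 − 0.6875 = 1.0625, R_n = 31.078 kips/bolt. φR_n = 0.75 × (1×24.68 + 3×31.078) = 88.4 kips.
Tension yield (gross): A_g = 3.8125×0.375 = 1.4297 in². φR_n = 0.90 × 50 × 1.4297 = 64.3 kips.
Tension rupture (net): A_n = (3.8125 − 1×0.75)×0.375 = 1.1484 in² (U = 1.0, A_e = A_n). φR_n = 0.75 × 65 × 1.1484 = 56.0 kips.
Block shear: shear path 1×[1.1875+3×1.75] = 1×6.4375 in, A_gv = 2.4141, A_nv = 1×(6.4375 − 3.5×0.75)×0.375 = 1.4297 in²; tension to near edge: (0.9375 − 0.5×0.75)×0.375 = 0.21094 in². R_n = min(0.6×65×1.4297, 0.6×50×2.4141) + 1.0×65×0.21094 = min(55.758, 72.423) + 13.711 = 69.469 kips. φR_n = 0.75 × 69.469 = 52.1 kips.
Governing: min(77.3, 88.4, 64.3, 56.0, 52.1) = 52.1 kips → block shear.

52.1 kips (block shear governs)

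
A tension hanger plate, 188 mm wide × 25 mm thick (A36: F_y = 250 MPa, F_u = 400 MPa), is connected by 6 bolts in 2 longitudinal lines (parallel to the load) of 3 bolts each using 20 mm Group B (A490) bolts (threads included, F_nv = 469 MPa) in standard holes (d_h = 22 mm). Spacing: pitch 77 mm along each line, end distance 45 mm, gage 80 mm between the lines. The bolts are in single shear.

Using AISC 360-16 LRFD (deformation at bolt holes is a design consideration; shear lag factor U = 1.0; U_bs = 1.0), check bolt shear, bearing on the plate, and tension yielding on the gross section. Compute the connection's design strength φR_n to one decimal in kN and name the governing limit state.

Bolt shear: A_b = π(20)²/4 = 314.16 mm². φR_n = 0.75 × 469 × 314.16 × 6 × 1 = 663.0 kN.
Bearing (25 mm plate, F_u = 400 MPa): end bolts L_c = 45 − 22/2 = 34, R_n = min(1.2×34×25×400, 2.4×20×25×400) = 408 kN/bolt; interior L_c = 77 − 22 = 55, R_n = 480 kN/bolt. φR_n = 0.75 × (2×408 + 4×480) = 2052.0 kN.
Tension yield (gross): A_g = 188×25 = 4700 mm². φR_n = 0.90 × 250 × 4700 = 1057.5 kN.
Governing: min(663.0, 2052.0, 1057.5) = 663.0 kN → bolt shear.

663.0 kN (bolt shear governs)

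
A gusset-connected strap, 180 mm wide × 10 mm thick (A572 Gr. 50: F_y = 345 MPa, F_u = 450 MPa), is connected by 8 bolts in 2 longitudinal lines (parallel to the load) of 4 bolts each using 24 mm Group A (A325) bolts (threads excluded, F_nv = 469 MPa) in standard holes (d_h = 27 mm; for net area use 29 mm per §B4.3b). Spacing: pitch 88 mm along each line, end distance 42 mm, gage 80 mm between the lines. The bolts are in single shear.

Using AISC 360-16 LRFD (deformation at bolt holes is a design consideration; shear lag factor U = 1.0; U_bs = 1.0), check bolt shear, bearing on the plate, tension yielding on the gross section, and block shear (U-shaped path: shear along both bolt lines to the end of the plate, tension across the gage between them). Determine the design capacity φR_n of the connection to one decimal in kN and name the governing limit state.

558.9 kN (gross-section yield governs)

Bolt shear: A_b = π(24)²/4 = 452.39 mm². φR_n = 0.75 × 469 × 452.39 × 8 × 1 = 1273.0 kN.
Bearing (10 mm plate, F_u = 450 MPa): end bolts L_c = 42 − 27/2 = 28.5, R_n = min(1.2×28.5×10×450, 2.4×24×10×450) = 153.9 kN/bolt; interior L_c = 88 − 27 = 61, R_n = 259.2 kN/bolt. φR_n = 0.75 × (2×153.9 + 6×259.2) = 1397.3 kN.
Tension yield (gross): A_g = 180×10 = 1800 mm². φR_n = 0.90 × 345 × 1800 = 558.9 kN.
Block shear: shear path 2×[42+3×88] = 2×306 mm, A_gv = 6120, A_nv = 2×(306 − 3.5×29)×10 = 4090 mm²; tension across gage: (80 − 1×29)×10 = 510 mm². R_n = min(0.6×450×4090, 0.6×345×6120) + 1.0×450×510 = min(1104.3, 1266.8) + 229.5 = 1333.8 kN. φR_n = 0.75 × 1333.8 = 1000.4 kN.
Governing: min(1273.0, 1397.3, 558.9, 1000.4) = 558.9 kN → gross-section yield.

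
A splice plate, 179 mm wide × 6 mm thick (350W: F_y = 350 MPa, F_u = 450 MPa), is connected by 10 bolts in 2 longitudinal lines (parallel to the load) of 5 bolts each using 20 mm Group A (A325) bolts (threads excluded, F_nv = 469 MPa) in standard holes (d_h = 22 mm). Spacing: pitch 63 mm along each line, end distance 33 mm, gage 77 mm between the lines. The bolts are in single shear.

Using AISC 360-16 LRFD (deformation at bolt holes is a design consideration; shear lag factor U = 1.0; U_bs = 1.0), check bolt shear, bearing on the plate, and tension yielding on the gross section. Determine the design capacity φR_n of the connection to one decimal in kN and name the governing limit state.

338.3 kN (gross-section yield governs)

Bolt shear: A_b = π(20)²/4 = 314.16 mm². φR_n = 0.75 × 469 × 314.16 × 10 × 1 = 1105.1 kN.
Bearing (6 mm plate, F_u = 450 MPa): end bolts L_c = 33 − 22/2 = 22, R_n = min(1.2×22×6×450, 2.4×20×6×450) = 71.28 kN/bolt; interior L_c = 63 − 22 = 41, R_n = 129.6 kN/bolt. φR_n = 0.75 × (2×71.28 + 8×129.6) = 884.5 kN.
Tension yield (gross): A_g = 179×6 = 1074 mm². φR_n = 0.90 × 350 × 1074 = 338.3 kN.
Governing: min(1105.1, 884.5, 338.3) = 338.3 kN → gross-section yield.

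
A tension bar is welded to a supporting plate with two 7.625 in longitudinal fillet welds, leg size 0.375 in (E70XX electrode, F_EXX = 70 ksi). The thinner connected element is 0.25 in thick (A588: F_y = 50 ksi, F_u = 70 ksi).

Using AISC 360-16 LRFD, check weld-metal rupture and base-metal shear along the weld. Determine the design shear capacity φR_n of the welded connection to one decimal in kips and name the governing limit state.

114.4 kips (base-metal shear governs)

Weld metal: throat = 0.707×0.375 = 0.26513 in, L = 2×7.625 = 15.25 in. φR_n = 0.75 × 0.6 × 70 × 0.26513 × 15.25 = 127.4 kips.
Base metal shear (0.25 in plate): yield φR_n = 1.0×0.6×50×0.25×15.25 = 114.4 kips; rupture φR_n = 0.75×0.6×70×0.25×15.25 = 120.1 kips; take 114.4 kips (yield).
Governing: min(127.4, 114.4) = 114.4 kips → base-metal shear.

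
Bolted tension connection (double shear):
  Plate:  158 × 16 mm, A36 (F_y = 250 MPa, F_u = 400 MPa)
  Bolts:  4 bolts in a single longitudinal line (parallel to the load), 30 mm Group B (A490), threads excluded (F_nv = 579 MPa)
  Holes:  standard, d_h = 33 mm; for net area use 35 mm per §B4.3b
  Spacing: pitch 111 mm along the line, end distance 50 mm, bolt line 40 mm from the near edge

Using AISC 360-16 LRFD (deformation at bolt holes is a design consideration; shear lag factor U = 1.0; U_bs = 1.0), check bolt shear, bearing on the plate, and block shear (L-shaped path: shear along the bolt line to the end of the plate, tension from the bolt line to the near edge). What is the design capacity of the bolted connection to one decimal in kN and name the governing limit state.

797.4 kN (block shear governs)

Bolt shear: A_b = π(30)²/4 = 706.86 mm². φR_n = 0.75 × 579 × 706.86 × 4 × 2 = 2455.6 kN.
Bearing (16 mm plate, F_u = 400 MPa): end bolts L_c = 50 − 33/2 = 33.5, R_n = min(1.2×33.5×16×400, 2.4×30×16×400) = 257.28 kN/bolt; interior L_c = 111 − 33 = 78, R_n = 460.8 kN/bolt. φR_n = 0.75 × (1×257.28 + 3×460.8) = 1229.8 kN.
Block shear: shear path 1×[50+3×111] = 1×383 mm, A_gv = 6128, A_nv = 1×(383 − 3.5×35)×16 = 4168 mm²; tension to near edge: (40 − 0.5×35)×16 = 360 mm². R_n = min(0.6×400×4168, 0.6×250×6128) + 1.0×400×360 = min(1000.3, 919.2) + 144 = 1063.2 kN. φR_n = 0.75 × 1063.2 = 797.4 kN.
Governing: min(2455.6, 1229.8, 797.4) = 797.4 kN → block shear.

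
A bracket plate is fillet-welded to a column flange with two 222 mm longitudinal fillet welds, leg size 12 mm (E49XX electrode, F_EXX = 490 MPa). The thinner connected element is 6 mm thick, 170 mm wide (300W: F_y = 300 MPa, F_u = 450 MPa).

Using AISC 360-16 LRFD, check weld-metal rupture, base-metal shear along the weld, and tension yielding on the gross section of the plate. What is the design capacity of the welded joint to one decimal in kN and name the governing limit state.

275.4 kN (gross-section yield governs)

Weld metal: throat = 0.707×12 = 8.484 mm, L = 2×222 = 444 mm. φR_n = 0.75 × 0.6 × 490 × 8.484 × 444 = 830.6 kN.
Base metal shear (6 mm plate): yield φR_n = 1.0×0.6×300×6×444 = 479.5 kN; rupture φR_n = 0.75×0.6×450×6×444 = 539.5 kN; take 479.5 kN (yield).
Tension yield (gross): A_g = 170×6 = 1020 mm². φR_n = 0.90 × 300 × 1020 = 275.4 kN.
Governing: min(830.6, 479.5, 275.4) = 275.4 kN → gross-section yield.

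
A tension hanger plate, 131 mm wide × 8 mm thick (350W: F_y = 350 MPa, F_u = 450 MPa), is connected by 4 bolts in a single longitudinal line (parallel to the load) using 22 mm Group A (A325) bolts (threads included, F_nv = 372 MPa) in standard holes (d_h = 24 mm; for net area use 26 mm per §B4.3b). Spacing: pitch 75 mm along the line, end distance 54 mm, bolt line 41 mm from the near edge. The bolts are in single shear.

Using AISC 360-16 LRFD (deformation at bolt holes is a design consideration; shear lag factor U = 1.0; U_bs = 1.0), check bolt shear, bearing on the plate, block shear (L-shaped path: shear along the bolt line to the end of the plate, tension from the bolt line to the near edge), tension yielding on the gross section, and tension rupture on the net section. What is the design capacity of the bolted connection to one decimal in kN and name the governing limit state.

Bolt shear: A_b = π(22)²/4 = 380.13 mm². φR_n = 0.75 × 372 × 380.13 × 4 × 1 = 424.2 kN.
Bearing (8 mm plate, F_u = 450 MPa): end bolts L_c = 54 − 24/2 = 42, R_n = min(1.2×42×8×450, 2.4×22×8×450) = 181.44 kN/bolt; interior L_c = 75 − 24 = 51, R_n = 190.08 kN/bolt. φR_n = 0.75 × (1×181.44 + 3×190.08) = 563.8 kN.
Block shear: shear path 1×[54+3×75] = 1×279 mm, A_gv = 2232, A_nv = 1×(279 − 3.5×26)×8 = 1504 mm²; tension to near edge: (41 − 0.5×26)×8 = 224 mm². R_n = min(0.6×450×1504, 0.6×350×2232) + 1.0×450×224 = min(406.08, 468.72) + 100.8 = 506.88 kN. φR_n = 0.75 × 506.88 = 380.2 kN.
Tension yield (gross): A_g = 131×8 = 1048 mm². φR_n = 0.90 × 350 × 1048 = 330.1 kN.
Tension rupture (net): A_n = (131 − 1×26)×8 = 840 mm² (U = 1.0, A_e = A_n). φR_n = 0.75 × 450 × 840 = 283.5 kN.
Governing: min(424.2, 563.8, 380.2, 330.1, 283.5) = 283.5 kN → net-section rupture.

283.5 kN (net-section rupture governs)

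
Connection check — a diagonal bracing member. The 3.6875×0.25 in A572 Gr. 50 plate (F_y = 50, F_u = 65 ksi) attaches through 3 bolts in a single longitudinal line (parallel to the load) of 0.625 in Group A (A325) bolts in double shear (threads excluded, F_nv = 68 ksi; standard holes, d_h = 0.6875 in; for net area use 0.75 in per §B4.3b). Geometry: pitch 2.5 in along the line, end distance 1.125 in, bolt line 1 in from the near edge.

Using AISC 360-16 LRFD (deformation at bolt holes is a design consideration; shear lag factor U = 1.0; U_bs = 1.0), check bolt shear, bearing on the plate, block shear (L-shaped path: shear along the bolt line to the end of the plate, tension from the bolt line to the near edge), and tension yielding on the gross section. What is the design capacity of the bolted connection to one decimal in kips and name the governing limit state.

Bolt shear: A_b = π(0.625)²/4 = 0.3068 in². φR_n = 0.75 × 68 × 0.3068 × 3 × 2 = 93.9 kips.
Bearing (0.25 in plate, F_u = 65 ksi): end bolts L_c = 1.125 − 0.6875/2 = 0.78125, R_n = min(1.2×0.78125×0.25×65, 2.4×0.625×0.25×65) = 15.234 kips/bolt; interior L_c = 2.5 − 0.6875 = 1.8125, R_n = 24.375 kips/bolt. φR_n = 0.75 × (1×15.234 + 2×24.375) = 48.0 kips.
Block shear: shear path 1×[1.125+2×2.5] = 1×6.125 in, A_gv = 1.5313, A_nv = 1×(6.125 − 2.5×0.75)×0.25 = 1.0625 in²; tension to near edge: (1 − 0.5×0.75)×0.25 = 0.15625 in². R_n = min(0.6×65×1.0625, 0.6×50×1.5313) + 1.0×65×0.15625 = min(41.438, 45.939) + 10.156 = 51.594 kips. φR_n = 0.75 × 51.594 = 38.7 kips.
Tension yield (gross): A_g = 3.6875×0.25 = 0.92188 in². φR_n = 0.90 × 50 × 0.92188 = 41.5 kips.
Governing: min(93.9, 48.0, 38.7, 41.5) = 38.7 kips → block shear.

38.7 kips (block shear governs)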